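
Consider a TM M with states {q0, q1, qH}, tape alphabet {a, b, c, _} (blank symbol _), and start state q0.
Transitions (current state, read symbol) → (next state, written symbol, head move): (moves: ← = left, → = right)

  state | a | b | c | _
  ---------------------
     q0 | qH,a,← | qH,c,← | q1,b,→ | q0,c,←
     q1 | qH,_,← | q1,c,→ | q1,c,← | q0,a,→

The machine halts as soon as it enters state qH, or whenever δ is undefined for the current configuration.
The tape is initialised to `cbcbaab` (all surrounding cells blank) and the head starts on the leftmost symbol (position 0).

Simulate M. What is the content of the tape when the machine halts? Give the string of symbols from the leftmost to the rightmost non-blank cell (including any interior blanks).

cccbaab

state=q0 head=0 tape=__[c]bcbaab   (q0,c)→(q1,b,→)
state=q1 head=1 tape=__b[b]cbaab   (q1,b)→(q1,c,→)
state=q1 head=2 tape=__bc[c]baab   (q1,c)→(q1,c,←)
state=q1 head=1 tape=__b[c]cbaab   (q1,c)→(q1,c,←)
state=q1 head=0 tape=__[b]ccbaab   (q1,b)→(q1,c,→)
state=q1 head=1 tape=__c[c]cbaab   (q1,c)→(q1,c,←)
state=q1 head=0 tape=__[c]ccbaab   (q1,c)→(q1,c,←)
state=q1 head=-1 tape=_[_]cccbaab   (q1,_)→(q0,a,→)
state=q0 head=0 tape=_a[c]ccbaab   (q0,c)→(q1,b,→)
state=q1 head=1 tape=_ab[c]cbaab   (q1,c)→(q1,c,←)
state=q1 head=0 tape=_a[b]ccbaab   (q1,b)→(q1,c,→)
state=q1 head=1 tape=_ac[c]cbaab   (q1,c)→(q1,c,←)
state=q1 head=0 tape=_a[c]ccbaab   (q1,c)→(q1,c,←)
state=q1 head=-1 tape=_[a]cccbaab   (q1,a)→(qH,_,←)
state=qH head=-2 tape=[_]_cccbaab
The non-blank tape span at halt is cccbaab.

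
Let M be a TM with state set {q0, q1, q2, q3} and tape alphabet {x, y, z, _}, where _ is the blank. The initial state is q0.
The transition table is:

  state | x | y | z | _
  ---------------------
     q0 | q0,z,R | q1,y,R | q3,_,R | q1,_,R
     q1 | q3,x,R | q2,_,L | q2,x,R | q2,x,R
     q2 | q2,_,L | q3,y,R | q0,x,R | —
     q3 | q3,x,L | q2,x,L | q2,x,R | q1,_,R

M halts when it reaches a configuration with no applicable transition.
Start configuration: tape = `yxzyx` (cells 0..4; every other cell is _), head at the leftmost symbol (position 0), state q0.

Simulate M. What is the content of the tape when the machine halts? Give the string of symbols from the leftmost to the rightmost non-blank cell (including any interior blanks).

y___x

state=q0 head=0 tape=[y]xzyx   (q0,y)→(q1,y,R)
state=q1 head=1 tape=y[x]zyx   (q1,x)→(q3,x,R)
state=q3 head=2 tape=yx[z]yx   (q3,z)→(q2,x,R)
state=q2 head=3 tape=yxx[y]x   (q2,y)→(q3,y,R)
state=q3 head=4 tape=yxxy[x]   (q3,x)→(q3,x,L)
state=q3 head=3 tape=yxx[y]x   (q3,y)→(q2,x,L)
state=q2 head=2 tape=yx[x]xx   (q2,x)→(q2,_,L)
state=q2 head=1 tape=y[x]_xx   (q2,x)→(q2,_,L)
state=q2 head=0 tape=[y]__xx   (q2,y)→(q3,y,R)
state=q3 head=1 tape=y[_]_xx   (q3,_)→(q1,_,R)
state=q1 head=2 tape=y_[_]xx   (q1,_)→(q2,x,R)
state=q2 head=3 tape=y_x[x]x   (q2,x)→(q2,_,L)
state=q2 head=2 tape=y_[x]_x   (q2,x)→(q2,_,L)
state=q2 head=1 tape=y[_]__x
The non-blank tape span at halt is y___x.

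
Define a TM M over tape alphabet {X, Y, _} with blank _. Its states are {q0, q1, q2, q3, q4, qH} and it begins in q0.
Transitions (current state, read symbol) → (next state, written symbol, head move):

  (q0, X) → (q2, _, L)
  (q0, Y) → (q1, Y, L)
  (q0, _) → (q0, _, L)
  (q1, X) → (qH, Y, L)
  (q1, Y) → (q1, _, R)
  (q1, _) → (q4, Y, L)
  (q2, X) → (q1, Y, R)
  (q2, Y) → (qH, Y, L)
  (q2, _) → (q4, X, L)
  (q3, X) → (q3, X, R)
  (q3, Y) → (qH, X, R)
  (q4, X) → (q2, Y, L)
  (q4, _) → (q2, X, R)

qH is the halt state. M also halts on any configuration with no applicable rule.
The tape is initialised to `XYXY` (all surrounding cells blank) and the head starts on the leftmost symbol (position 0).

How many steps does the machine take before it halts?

5

state=q0 head=0 tape=__[X]YXY   (q0,X)→(q2,_,L)
state=q2 head=-1 tape=_[_]_YXY   (q2,_)→(q4,X,L)
state=q4 head=-2 tape=[_]X_YXY   (q4,_)→(q2,X,R)
state=q2 head=-1 tape=X[X]_YXY   (q2,X)→(q1,Y,R)
state=q1 head=0 tape=XY[_]YXY   (q1,_)→(q4,Y,L)
state=q4 head=-1 tape=X[Y]YYXY
M halts after 5 transitions.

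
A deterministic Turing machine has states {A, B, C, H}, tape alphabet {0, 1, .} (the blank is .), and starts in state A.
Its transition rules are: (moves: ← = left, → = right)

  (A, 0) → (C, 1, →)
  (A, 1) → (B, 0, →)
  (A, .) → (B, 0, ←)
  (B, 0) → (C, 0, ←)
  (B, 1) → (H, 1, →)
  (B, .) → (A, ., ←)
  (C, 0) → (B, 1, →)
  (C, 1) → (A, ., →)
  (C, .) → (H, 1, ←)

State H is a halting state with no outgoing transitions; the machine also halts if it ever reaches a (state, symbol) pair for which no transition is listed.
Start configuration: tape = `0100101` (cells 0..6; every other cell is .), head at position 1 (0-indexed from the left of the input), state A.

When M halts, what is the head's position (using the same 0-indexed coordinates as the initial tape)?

5

A | 0[1]00101   read 1 → write 0, move →, go to B
B | 00[0]0101   read 0 → write 0, move ←, go to C
C | 0[0]00101   read 0 → write 1, move →, go to B
B | 01[0]0101   read 0 → write 0, move ←, go to C
C | 0[1]00101   read 1 → write ., move →, go to A
A | 0.[0]0101   read 0 → write 1, move →, go to C
C | 0.1[0]101   read 0 → write 1, move →, go to B
B | 0.11[1]01   read 1 → write 1, move →, go to H
H | 0.111[0]1
At halt the head is at cell 5.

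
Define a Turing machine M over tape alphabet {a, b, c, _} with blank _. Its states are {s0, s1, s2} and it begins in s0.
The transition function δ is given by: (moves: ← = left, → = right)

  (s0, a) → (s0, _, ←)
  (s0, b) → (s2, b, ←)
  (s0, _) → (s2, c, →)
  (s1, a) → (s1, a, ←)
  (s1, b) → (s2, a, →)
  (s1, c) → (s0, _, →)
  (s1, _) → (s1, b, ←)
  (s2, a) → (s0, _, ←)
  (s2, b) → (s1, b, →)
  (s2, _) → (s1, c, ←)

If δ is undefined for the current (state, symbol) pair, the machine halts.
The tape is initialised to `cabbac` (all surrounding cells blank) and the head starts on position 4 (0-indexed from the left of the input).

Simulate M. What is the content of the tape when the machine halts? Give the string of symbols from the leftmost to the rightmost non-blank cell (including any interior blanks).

s0 | cabb[a]c   read a → write _, move ←, go to s0
s0 | cab[b]_c   read b → write b, move ←, go to s2
s2 | ca[b]b_c   read b → write b, move →, go to s1
s1 | cab[b]_c   read b → write a, move →, go to s2
s2 | caba[_]c   read _ → write c, move ←, go to s1
s1 | cab[a]cc   read a → write a, move ←, go to s1
s1 | ca[b]acc   read b → write a, move →, go to s2
s2 | caa[a]cc   read a → write _, move ←, go to s0
s0 | ca[a]_cc   read a → write _, move ←, go to s0
s0 | c[a]__cc   read a → write _, move ←, go to s0
s0 | [c]___cc
The non-blank tape span at halt is c___cc.

c___cc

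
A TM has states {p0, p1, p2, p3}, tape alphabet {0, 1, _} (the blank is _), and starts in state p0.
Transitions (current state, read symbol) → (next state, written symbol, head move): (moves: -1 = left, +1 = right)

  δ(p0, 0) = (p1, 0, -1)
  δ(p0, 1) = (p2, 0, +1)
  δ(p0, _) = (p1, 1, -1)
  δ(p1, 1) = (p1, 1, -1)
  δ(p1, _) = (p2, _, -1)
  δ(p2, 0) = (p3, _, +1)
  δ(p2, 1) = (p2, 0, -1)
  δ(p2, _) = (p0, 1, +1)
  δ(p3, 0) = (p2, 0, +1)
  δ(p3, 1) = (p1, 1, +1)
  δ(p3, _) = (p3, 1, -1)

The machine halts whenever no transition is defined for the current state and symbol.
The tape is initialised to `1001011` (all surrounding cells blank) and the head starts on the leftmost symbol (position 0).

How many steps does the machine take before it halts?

state=p0 head=0 tape=[1]001011__   (p0,1)→(p2,0,+1)
state=p2 head=1 tape=0[0]01011__   (p2,0)→(p3,_,+1)
state=p3 head=2 tape=0_[0]1011__   (p3,0)→(p2,0,+1)
state=p2 head=3 tape=0_0[1]011__   (p2,1)→(p2,0,-1)
state=p2 head=2 tape=0_[0]0011__   (p2,0)→(p3,_,+1)
state=p3 head=3 tape=0__[0]011__   (p3,0)→(p2,0,+1)
state=p2 head=4 tape=0__0[0]11__   (p2,0)→(p3,_,+1)
state=p3 head=5 tape=0__0_[1]1__   (p3,1)→(p1,1,+1)
state=p1 head=6 tape=0__0_1[1]__   (p1,1)→(p1,1,-1)
state=p1 head=5 tape=0__0_[1]1__   (p1,1)→(p1,1,-1)
state=p1 head=4 tape=0__0[_]11__   (p1,_)→(p2,_,-1)
state=p2 head=3 tape=0__[0]_11__   (p2,0)→(p3,_,+1)
state=p3 head=4 tape=0___[_]11__   (p3,_)→(p3,1,-1)
state=p3 head=3 tape=0__[_]111__   (p3,_)→(p3,1,-1)
state=p3 head=2 tape=0_[_]1111__   (p3,_)→(p3,1,-1)
state=p3 head=1 tape=0[_]11111__   (p3,_)→(p3,1,-1)
state=p3 head=0 tape=[0]111111__   (p3,0)→(p2,0,+1)
state=p2 head=1 tape=0[1]11111__   (p2,1)→(p2,0,-1)
state=p2 head=0 tape=[0]011111__   (p2,0)→(p3,_,+1)
state=p3 head=1 tape=_[0]11111__   (p3,0)→(p2,0,+1)
state=p2 head=2 tape=_0[1]1111__   (p2,1)→(p2,0,-1)
state=p2 head=1 tape=_[0]01111__   (p2,0)→(p3,_,+1)
state=p3 head=2 tape=__[0]1111__   (p3,0)→(p2,0,+1)
state=p2 head=3 tape=__0[1]111__   (p2,1)→(p2,0,-1)
state=p2 head=2 tape=__[0]0111__   (p2,0)→(p3,_,+1)
state=p3 head=3 tape=___[0]111__   (p3,0)→(p2,0,+1)
state=p2 head=4 tape=___0[1]11__   (p2,1)→(p2,0,-1)
state=p2 head=3 tape=___[0]011__   (p2,0)→(p3,_,+1)
state=p3 head=4 tape=____[0]11__   (p3,0)→(p2,0,+1)
state=p2 head=5 tape=____0[1]1__   (p2,1)→(p2,0,-1)
state=p2 head=4 tape=____[0]01__   (p2,0)→(p3,_,+1)
state=p3 head=5 tape=_____[0]1__   (p3,0)→(p2,0,+1)
state=p2 head=6 tape=_____0[1]__   (p2,1)→(p2,0,-1)
state=p2 head=5 tape=_____[0]0__   (p2,0)→(p3,_,+1)
state=p3 head=6 tape=______[0]__   (p3,0)→(p2,0,+1)
state=p2 head=7 tape=______0[_]_   (p2,_)→(p0,1,+1)
state=p0 head=8 tape=______01[_]   (p0,_)→(p1,1,-1)
state=p1 head=7 tape=______0[1]1   (p1,1)→(p1,1,-1)
state=p1 head=6 tape=______[0]11
M halts after 38 transitions.

38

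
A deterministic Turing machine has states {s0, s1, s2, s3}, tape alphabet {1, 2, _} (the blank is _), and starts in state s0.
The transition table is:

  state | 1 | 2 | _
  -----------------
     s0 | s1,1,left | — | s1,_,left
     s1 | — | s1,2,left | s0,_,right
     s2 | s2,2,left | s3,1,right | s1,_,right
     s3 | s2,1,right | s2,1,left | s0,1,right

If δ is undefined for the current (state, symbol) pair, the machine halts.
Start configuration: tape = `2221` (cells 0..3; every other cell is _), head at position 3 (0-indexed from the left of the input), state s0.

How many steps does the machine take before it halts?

state=s0 head=3 tape=_222[1]   (s0,1)→(s1,1,left)
state=s1 head=2 tape=_22[2]1   (s1,2)→(s1,2,left)
state=s1 head=1 tape=_2[2]21   (s1,2)→(s1,2,left)
state=s1 head=0 tape=_[2]221   (s1,2)→(s1,2,left)
state=s1 head=-1 tape=[_]2221   (s1,_)→(s0,_,right)
state=s0 head=0 tape=_[2]221
M halts after 5 transitions.

5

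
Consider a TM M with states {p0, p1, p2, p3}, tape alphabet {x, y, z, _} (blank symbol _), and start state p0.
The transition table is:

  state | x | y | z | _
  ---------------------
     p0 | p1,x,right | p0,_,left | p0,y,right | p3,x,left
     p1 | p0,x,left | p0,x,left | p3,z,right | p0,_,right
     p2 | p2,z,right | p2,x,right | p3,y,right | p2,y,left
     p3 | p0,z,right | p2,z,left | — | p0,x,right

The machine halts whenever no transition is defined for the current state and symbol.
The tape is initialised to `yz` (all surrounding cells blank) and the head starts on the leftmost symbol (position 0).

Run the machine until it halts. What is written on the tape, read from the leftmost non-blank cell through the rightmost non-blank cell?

xzxyzx

state=p0 head=0 tape=__[y]z__   (p0,y)→(p0,_,left)
state=p0 head=-1 tape=_[_]_z__   (p0,_)→(p3,x,left)
state=p3 head=-2 tape=[_]x_z__   (p3,_)→(p0,x,right)
state=p0 head=-1 tape=x[x]_z__   (p0,x)→(p1,x,right)
state=p1 head=0 tape=xx[_]z__   (p1,_)→(p0,_,right)
state=p0 head=1 tape=xx_[z]__   (p0,z)→(p0,y,right)
state=p0 head=2 tape=xx_y[_]_   (p0,_)→(p3,x,left)
state=p3 head=1 tape=xx_[y]x_   (p3,y)→(p2,z,left)
state=p2 head=0 tape=xx[_]zx_   (p2,_)→(p2,y,left)
state=p2 head=-1 tape=x[x]yzx_   (p2,x)→(p2,z,right)
state=p2 head=0 tape=xz[y]zx_   (p2,y)→(p2,x,right)
state=p2 head=1 tape=xzx[z]x_   (p2,z)→(p3,y,right)
state=p3 head=2 tape=xzxy[x]_   (p3,x)→(p0,z,right)
state=p0 head=3 tape=xzxyz[_]   (p0,_)→(p3,x,left)
state=p3 head=2 tape=xzxy[z]x
The non-blank tape span at halt is xzxyzx.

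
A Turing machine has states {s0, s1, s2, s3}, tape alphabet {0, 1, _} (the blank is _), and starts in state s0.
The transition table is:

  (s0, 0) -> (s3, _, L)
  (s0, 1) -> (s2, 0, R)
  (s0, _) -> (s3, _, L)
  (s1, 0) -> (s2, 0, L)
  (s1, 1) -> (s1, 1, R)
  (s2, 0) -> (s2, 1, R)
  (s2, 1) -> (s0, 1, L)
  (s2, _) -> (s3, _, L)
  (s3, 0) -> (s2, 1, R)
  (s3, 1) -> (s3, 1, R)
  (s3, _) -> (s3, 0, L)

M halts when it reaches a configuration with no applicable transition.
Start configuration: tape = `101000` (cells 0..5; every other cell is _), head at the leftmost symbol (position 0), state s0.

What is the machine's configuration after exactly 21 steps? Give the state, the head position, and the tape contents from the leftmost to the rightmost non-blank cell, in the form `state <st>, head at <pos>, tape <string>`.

state s0, head at 1, tape 111000

state=s0 head=0 tape=[1]01000   (s0,1)→(s2,0,R)
state=s2 head=1 tape=0[0]1000   (s2,0)→(s2,1,R)
state=s2 head=2 tape=01[1]000   (s2,1)→(s0,1,L)
state=s0 head=1 tape=0[1]1000   (s0,1)→(s2,0,R)
state=s2 head=2 tape=00[1]000   (s2,1)→(s0,1,L)
state=s0 head=1 tape=0[0]1000   (s0,0)→(s3,_,L)
state=s3 head=0 tape=[0]_1000   (s3,0)→(s2,1,R)
state=s2 head=1 tape=1[_]1000   (s2,_)→(s3,_,L)
state=s3 head=0 tape=[1]_1000   (s3,1)→(s3,1,R)
state=s3 head=1 tape=1[_]1000   (s3,_)→(s3,0,L)
state=s3 head=0 tape=[1]01000   (s3,1)→(s3,1,R)
state=s3 head=1 tape=1[0]1000   (s3,0)→(s2,1,R)
state=s2 head=2 tape=11[1]000   (s2,1)→(s0,1,L)
state=s0 head=1 tape=1[1]1000   (s0,1)→(s2,0,R)
state=s2 head=2 tape=10[1]000   (s2,1)→(s0,1,L)
state=s0 head=1 tape=1[0]1000   (s0,0)→(s3,_,L)
state=s3 head=0 tape=[1]_1000   (s3,1)→(s3,1,R)
state=s3 head=1 tape=1[_]1000   (s3,_)→(s3,0,L)
state=s3 head=0 tape=[1]01000   (s3,1)→(s3,1,R)
state=s3 head=1 tape=1[0]1000   (s3,0)→(s2,1,R)
state=s2 head=2 tape=11[1]000   (s2,1)→(s0,1,L)
state=s0 head=1 tape=1[1]1000
After 21 steps: state s0, head at 1, tape 111000.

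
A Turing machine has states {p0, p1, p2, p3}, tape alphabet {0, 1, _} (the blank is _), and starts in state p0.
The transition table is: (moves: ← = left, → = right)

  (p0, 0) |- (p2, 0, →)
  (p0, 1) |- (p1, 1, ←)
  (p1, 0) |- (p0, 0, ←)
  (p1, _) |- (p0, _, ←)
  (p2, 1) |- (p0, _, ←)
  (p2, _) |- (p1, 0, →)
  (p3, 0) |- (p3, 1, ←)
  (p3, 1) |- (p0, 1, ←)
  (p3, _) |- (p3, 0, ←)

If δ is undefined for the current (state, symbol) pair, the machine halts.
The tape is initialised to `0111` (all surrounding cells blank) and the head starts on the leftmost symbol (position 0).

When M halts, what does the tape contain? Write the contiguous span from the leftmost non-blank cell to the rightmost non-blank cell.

state=p0 head=0 tape=[0]111   (p0,0)→(p2,0,→)
state=p2 head=1 tape=0[1]11   (p2,1)→(p0,_,←)
state=p0 head=0 tape=[0]_11   (p0,0)→(p2,0,→)
state=p2 head=1 tape=0[_]11   (p2,_)→(p1,0,→)
state=p1 head=2 tape=00[1]1
The non-blank tape span at halt is 0011.

0011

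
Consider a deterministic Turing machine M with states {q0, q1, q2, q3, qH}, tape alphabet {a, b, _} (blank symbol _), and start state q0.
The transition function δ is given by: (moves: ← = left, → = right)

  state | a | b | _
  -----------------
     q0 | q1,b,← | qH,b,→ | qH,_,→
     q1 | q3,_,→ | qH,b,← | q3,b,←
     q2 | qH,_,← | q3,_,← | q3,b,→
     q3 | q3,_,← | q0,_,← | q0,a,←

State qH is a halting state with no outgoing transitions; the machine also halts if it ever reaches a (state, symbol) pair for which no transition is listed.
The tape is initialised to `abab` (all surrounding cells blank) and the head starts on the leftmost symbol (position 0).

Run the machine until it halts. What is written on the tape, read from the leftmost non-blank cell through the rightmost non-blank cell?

q0 | ___[a]bab   read a → write b, move ←, go to q1
q1 | __[_]bbab   read _ → write b, move ←, go to q3
q3 | _[_]bbbab   read _ → write a, move ←, go to q0
q0 | [_]abbbab   read _ → write _, move →, go to qH
qH | _[a]bbbab
The non-blank tape span at halt is abbbab.

abbbab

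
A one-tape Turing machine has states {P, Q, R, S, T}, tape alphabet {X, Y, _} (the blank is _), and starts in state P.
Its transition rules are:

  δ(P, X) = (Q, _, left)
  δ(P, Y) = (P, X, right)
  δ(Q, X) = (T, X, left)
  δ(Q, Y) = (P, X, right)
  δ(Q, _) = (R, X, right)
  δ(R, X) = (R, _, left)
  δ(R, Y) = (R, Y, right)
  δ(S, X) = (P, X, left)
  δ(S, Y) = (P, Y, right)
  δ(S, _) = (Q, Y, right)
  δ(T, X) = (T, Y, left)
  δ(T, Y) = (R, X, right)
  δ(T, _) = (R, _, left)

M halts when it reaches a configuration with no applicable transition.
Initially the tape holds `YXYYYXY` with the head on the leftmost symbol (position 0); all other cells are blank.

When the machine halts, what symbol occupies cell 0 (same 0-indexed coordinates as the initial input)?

X

P | __[Y]XYYYXY   read Y → write X, move right, go to P
P | __X[X]YYYXY   read X → write _, move left, go to Q
Q | __[X]_YYYXY   read X → write X, move left, go to T
T | _[_]X_YYYXY   read _ → write _, move left, go to R
R | [_]_X_YYYXY
Cell 0 holds X when M halts.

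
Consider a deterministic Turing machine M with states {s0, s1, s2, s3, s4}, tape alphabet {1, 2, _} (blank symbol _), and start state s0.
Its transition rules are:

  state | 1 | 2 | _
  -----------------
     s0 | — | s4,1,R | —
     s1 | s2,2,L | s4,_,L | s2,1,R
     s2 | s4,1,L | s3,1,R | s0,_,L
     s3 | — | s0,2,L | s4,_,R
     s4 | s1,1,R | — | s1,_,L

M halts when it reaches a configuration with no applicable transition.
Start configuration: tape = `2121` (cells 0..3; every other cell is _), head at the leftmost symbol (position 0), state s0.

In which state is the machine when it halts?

s0

s0 | __[2]121   read 2 → write 1, move R, go to s4
s4 | __1[1]21   read 1 → write 1, move R, go to s1
s1 | __11[2]1   read 2 → write _, move L, go to s4
s4 | __1[1]_1   read 1 → write 1, move R, go to s1
s1 | __11[_]1   read _ → write 1, move R, go to s2
s2 | __111[1]   read 1 → write 1, move L, go to s4
s4 | __11[1]1   read 1 → write 1, move R, go to s1
s1 | __111[1]   read 1 → write 2, move L, go to s2
s2 | __11[1]2   read 1 → write 1, move L, go to s4
s4 | __1[1]12   read 1 → write 1, move R, go to s1
s1 | __11[1]2   read 1 → write 2, move L, go to s2
s2 | __1[1]22   read 1 → write 1, move L, go to s4
s4 | __[1]122   read 1 → write 1, move R, go to s1
s1 | __1[1]22   read 1 → write 2, move L, go to s2
s2 | __[1]222   read 1 → write 1, move L, go to s4
s4 | _[_]1222   read _ → write _, move L, go to s1
s1 | [_]_1222   read _ → write 1, move R, go to s2
s2 | 1[_]1222   read _ → write _, move L, go to s0
s0 | [1]_1222
No transition is defined for (s0, 1); M halts in state s0.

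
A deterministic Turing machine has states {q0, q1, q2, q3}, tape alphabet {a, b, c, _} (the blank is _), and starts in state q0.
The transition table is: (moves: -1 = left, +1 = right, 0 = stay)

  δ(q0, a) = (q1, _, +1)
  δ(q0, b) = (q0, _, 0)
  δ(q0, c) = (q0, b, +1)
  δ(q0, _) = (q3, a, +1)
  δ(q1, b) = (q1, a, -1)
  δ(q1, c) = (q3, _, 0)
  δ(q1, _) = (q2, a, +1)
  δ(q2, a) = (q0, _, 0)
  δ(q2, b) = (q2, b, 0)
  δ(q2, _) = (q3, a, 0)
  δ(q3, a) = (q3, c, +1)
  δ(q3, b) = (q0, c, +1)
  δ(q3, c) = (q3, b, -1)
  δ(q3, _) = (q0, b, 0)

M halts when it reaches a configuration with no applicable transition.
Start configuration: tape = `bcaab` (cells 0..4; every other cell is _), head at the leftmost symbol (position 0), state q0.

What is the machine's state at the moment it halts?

state=q0 head=0 tape=[b]caab   (q0,b)→(q0,_,0)
state=q0 head=0 tape=[_]caab   (q0,_)→(q3,a,+1)
state=q3 head=1 tape=a[c]aab   (q3,c)→(q3,b,-1)
state=q3 head=0 tape=[a]baab   (q3,a)→(q3,c,+1)
state=q3 head=1 tape=c[b]aab   (q3,b)→(q0,c,+1)
state=q0 head=2 tape=cc[a]ab   (q0,a)→(q1,_,+1)
state=q1 head=3 tape=cc_[a]b
No transition is defined for (q1, a); M halts in state q1.

q1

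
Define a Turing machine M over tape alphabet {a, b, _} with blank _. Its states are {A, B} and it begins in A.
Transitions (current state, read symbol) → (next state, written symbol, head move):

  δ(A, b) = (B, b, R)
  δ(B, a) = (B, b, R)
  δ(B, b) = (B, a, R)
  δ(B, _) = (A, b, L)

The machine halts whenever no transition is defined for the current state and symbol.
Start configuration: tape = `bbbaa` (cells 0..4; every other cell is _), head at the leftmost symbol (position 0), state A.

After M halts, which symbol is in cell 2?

a

state=A head=0 tape=[b]bbaa__   (A,b)→(B,b,R)
state=B head=1 tape=b[b]baa__   (B,b)→(B,a,R)
state=B head=2 tape=ba[b]aa__   (B,b)→(B,a,R)
state=B head=3 tape=baa[a]a__   (B,a)→(B,b,R)
state=B head=4 tape=baab[a]__   (B,a)→(B,b,R)
state=B head=5 tape=baabb[_]_   (B,_)→(A,b,L)
state=A head=4 tape=baab[b]b_   (A,b)→(B,b,R)
state=B head=5 tape=baabb[b]_   (B,b)→(B,a,R)
state=B head=6 tape=baabba[_]   (B,_)→(A,b,L)
state=A head=5 tape=baabb[a]b
Cell 2 holds a when M halts.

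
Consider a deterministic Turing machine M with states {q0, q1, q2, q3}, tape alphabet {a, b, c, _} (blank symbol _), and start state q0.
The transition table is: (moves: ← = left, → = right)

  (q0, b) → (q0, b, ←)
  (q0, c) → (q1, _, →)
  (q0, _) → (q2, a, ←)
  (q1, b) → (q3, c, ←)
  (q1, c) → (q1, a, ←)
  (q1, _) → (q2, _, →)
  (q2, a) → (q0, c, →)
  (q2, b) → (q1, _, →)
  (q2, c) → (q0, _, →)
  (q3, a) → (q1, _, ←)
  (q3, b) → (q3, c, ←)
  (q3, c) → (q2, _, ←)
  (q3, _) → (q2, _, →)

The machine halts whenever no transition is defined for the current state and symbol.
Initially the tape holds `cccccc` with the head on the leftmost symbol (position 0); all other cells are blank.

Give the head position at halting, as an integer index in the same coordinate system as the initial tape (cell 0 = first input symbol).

state=q0 head=0 tape=[c]ccccc_   (q0,c)→(q1,_,→)
state=q1 head=1 tape=_[c]cccc_   (q1,c)→(q1,a,←)
state=q1 head=0 tape=[_]acccc_   (q1,_)→(q2,_,→)
state=q2 head=1 tape=_[a]cccc_   (q2,a)→(q0,c,→)
state=q0 head=2 tape=_c[c]ccc_   (q0,c)→(q1,_,→)
state=q1 head=3 tape=_c_[c]cc_   (q1,c)→(q1,a,←)
state=q1 head=2 tape=_c[_]acc_   (q1,_)→(q2,_,→)
state=q2 head=3 tape=_c_[a]cc_   (q2,a)→(q0,c,→)
state=q0 head=4 tape=_c_c[c]c_   (q0,c)→(q1,_,→)
state=q1 head=5 tape=_c_c_[c]_   (q1,c)→(q1,a,←)
state=q1 head=4 tape=_c_c[_]a_   (q1,_)→(q2,_,→)
state=q2 head=5 tape=_c_c_[a]_   (q2,a)→(q0,c,→)
state=q0 head=6 tape=_c_c_c[_]   (q0,_)→(q2,a,←)
state=q2 head=5 tape=_c_c_[c]a   (q2,c)→(q0,_,→)
state=q0 head=6 tape=_c_c__[a]
At halt the head is at cell 6.

6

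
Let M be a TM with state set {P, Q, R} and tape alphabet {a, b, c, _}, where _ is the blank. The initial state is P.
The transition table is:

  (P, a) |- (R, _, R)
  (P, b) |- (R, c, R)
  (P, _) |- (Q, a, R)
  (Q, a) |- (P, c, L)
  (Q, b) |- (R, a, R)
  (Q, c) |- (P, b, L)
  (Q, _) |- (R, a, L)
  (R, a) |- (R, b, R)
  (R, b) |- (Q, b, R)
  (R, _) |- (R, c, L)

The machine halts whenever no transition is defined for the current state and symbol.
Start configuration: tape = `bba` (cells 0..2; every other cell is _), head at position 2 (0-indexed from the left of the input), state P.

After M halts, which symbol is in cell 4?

state=P head=2 tape=bb[a]__   (P,a)→(R,_,R)
state=R head=3 tape=bb_[_]_   (R,_)→(R,c,L)
state=R head=2 tape=bb[_]c_   (R,_)→(R,c,L)
state=R head=1 tape=b[b]cc_   (R,b)→(Q,b,R)
state=Q head=2 tape=bb[c]c_   (Q,c)→(P,b,L)
state=P head=1 tape=b[b]bc_   (P,b)→(R,c,R)
state=R head=2 tape=bc[b]c_   (R,b)→(Q,b,R)
state=Q head=3 tape=bcb[c]_   (Q,c)→(P,b,L)
state=P head=2 tape=bc[b]b_   (P,b)→(R,c,R)
state=R head=3 tape=bcc[b]_   (R,b)→(Q,b,R)
state=Q head=4 tape=bccb[_]   (Q,_)→(R,a,L)
state=R head=3 tape=bcc[b]a   (R,b)→(Q,b,R)
state=Q head=4 tape=bccb[a]   (Q,a)→(P,c,L)
state=P head=3 tape=bcc[b]c   (P,b)→(R,c,R)
state=R head=4 tape=bccc[c]
Cell 4 holds c when M halts.

c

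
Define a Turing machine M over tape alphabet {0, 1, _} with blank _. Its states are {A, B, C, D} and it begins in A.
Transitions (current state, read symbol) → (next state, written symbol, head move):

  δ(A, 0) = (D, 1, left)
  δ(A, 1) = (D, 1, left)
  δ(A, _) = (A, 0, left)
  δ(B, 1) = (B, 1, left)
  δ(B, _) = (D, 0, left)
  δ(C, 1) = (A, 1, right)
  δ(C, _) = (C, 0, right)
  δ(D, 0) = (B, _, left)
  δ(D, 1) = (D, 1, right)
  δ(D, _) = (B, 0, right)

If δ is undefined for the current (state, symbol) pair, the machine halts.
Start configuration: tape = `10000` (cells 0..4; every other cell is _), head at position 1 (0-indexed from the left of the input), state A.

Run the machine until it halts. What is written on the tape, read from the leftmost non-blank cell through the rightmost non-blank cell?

0011_00

A | __1[0]000   read 0 → write 1, move left, go to D
D | __[1]1000   read 1 → write 1, move right, go to D
D | __1[1]000   read 1 → write 1, move right, go to D
D | __11[0]00   read 0 → write _, move left, go to B
B | __1[1]_00   read 1 → write 1, move left, go to B
B | __[1]1_00   read 1 → write 1, move left, go to B
B | _[_]11_00   read _ → write 0, move left, go to D
D | [_]011_00   read _ → write 0, move right, go to B
B | 0[0]11_00
The non-blank tape span at halt is 0011_00.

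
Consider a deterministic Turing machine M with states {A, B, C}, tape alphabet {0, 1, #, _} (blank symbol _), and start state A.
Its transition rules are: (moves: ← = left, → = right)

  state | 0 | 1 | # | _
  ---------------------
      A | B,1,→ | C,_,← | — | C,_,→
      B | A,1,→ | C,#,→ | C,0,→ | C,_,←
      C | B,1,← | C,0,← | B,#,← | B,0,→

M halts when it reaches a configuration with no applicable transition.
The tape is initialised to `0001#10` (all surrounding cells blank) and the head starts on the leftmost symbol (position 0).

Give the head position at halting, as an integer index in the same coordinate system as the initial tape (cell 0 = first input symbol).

A | [0]001#10   read 0 → write 1, move →, go to B
B | 1[0]01#10   read 0 → write 1, move →, go to A
A | 11[0]1#10   read 0 → write 1, move →, go to B
B | 111[1]#10   read 1 → write #, move →, go to C
C | 111#[#]10   read # → write #, move ←, go to B
B | 111[#]#10   read # → write 0, move →, go to C
C | 1110[#]10   read # → write #, move ←, go to B
B | 111[0]#10   read 0 → write 1, move →, go to A
A | 1111[#]10
At halt the head is at cell 4.

4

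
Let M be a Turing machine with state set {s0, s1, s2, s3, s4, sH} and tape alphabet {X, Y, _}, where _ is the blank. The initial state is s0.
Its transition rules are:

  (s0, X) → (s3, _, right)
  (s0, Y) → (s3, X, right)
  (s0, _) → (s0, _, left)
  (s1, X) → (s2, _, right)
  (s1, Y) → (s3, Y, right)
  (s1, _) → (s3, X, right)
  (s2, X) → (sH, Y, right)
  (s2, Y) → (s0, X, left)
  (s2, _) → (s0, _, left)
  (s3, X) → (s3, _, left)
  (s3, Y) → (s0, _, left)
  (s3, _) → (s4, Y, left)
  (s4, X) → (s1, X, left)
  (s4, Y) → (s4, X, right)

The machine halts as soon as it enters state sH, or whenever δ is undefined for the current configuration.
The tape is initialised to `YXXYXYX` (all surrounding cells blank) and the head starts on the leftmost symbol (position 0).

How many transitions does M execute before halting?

4

state=s0 head=0 tape=__[Y]XXYXYX   (s0,Y)→(s3,X,right)
state=s3 head=1 tape=__X[X]XYXYX   (s3,X)→(s3,_,left)
state=s3 head=0 tape=__[X]_XYXYX   (s3,X)→(s3,_,left)
state=s3 head=-1 tape=_[_]__XYXYX   (s3,_)→(s4,Y,left)
state=s4 head=-2 tape=[_]Y__XYXYX
M halts after 4 transitions.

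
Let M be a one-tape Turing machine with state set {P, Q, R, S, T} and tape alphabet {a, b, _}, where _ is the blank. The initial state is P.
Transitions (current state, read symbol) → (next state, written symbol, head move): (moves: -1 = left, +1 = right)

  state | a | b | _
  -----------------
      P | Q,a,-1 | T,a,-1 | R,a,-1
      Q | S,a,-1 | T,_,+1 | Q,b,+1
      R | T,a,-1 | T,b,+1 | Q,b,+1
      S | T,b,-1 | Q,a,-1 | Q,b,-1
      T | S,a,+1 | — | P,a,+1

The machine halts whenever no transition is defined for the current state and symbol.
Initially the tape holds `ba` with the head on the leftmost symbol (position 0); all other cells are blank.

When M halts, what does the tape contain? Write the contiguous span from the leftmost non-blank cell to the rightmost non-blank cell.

baaa

P | ___[b]a   read b → write a, move -1, go to T
T | __[_]aa   read _ → write a, move +1, go to P
P | __a[a]a   read a → write a, move -1, go to Q
Q | __[a]aa   read a → write a, move -1, go to S
S | _[_]aaa   read _ → write b, move -1, go to Q
Q | [_]baaa   read _ → write b, move +1, go to Q
Q | b[b]aaa   read b → write _, move +1, go to T
T | b_[a]aa   read a → write a, move +1, go to S
S | b_a[a]a   read a → write b, move -1, go to T
T | b_[a]ba   read a → write a, move +1, go to S
S | b_a[b]a   read b → write a, move -1, go to Q
Q | b_[a]aa   read a → write a, move -1, go to S
S | b[_]aaa   read _ → write b, move -1, go to Q
Q | [b]baaa   read b → write _, move +1, go to T
T | _[b]aaa
The non-blank tape span at halt is baaa.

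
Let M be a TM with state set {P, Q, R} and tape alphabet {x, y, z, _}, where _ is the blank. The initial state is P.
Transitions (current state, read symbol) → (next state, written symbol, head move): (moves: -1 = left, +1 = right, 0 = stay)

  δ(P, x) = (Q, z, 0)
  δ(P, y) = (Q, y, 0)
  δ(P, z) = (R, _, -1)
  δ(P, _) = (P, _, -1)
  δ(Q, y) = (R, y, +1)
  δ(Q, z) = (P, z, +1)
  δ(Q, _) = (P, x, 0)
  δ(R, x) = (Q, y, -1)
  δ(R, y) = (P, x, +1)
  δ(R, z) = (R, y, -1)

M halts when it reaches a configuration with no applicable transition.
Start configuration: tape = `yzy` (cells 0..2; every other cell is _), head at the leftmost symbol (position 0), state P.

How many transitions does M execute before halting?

P | _[y]zy_   read y → write y, move 0, go to Q
Q | _[y]zy_   read y → write y, move +1, go to R
R | _y[z]y_   read z → write y, move -1, go to R
R | _[y]yy_   read y → write x, move +1, go to P
P | _x[y]y_   read y → write y, move 0, go to Q
Q | _x[y]y_   read y → write y, move +1, go to R
R | _xy[y]_   read y → write x, move +1, go to P
P | _xyx[_]   read _ → write _, move -1, go to P
P | _xy[x]_   read x → write z, move 0, go to Q
Q | _xy[z]_   read z → write z, move +1, go to P
P | _xyz[_]   read _ → write _, move -1, go to P
P | _xy[z]_   read z → write _, move -1, go to R
R | _x[y]__   read y → write x, move +1, go to P
P | _xx[_]_   read _ → write _, move -1, go to P
P | _x[x]__   read x → write z, move 0, go to Q
Q | _x[z]__   read z → write z, move +1, go to P
P | _xz[_]_   read _ → write _, move -1, go to P
P | _x[z]__   read z → write _, move -1, go to R
R | _[x]___   read x → write y, move -1, go to Q
Q | [_]y___   read _ → write x, move 0, go to P
P | [x]y___   read x → write z, move 0, go to Q
Q | [z]y___   read z → write z, move +1, go to P
P | z[y]___   read y → write y, move 0, go to Q
Q | z[y]___   read y → write y, move +1, go to R
R | zy[_]__
M halts after 24 transitions.

24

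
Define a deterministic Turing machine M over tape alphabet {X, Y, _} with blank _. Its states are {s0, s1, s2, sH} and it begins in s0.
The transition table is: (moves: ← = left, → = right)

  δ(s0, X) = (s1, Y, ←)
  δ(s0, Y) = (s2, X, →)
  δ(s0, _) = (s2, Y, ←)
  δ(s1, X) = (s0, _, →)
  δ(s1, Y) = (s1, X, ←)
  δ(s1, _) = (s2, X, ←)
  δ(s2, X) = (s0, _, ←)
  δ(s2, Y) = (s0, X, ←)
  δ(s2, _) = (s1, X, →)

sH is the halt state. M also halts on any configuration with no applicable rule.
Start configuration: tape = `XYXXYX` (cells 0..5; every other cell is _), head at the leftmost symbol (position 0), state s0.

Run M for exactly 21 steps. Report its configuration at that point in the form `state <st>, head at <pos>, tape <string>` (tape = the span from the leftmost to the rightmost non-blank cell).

s0 | _____[X]YXXYX   read X → write Y, move ←, go to s1
s1 | ____[_]YYXXYX   read _ → write X, move ←, go to s2
s2 | ___[_]XYYXXYX   read _ → write X, move →, go to s1
s1 | ___X[X]YYXXYX   read X → write _, move →, go to s0
s0 | ___X_[Y]YXXYX   read Y → write X, move →, go to s2
s2 | ___X_X[Y]XXYX   read Y → write X, move ←, go to s0
s0 | ___X_[X]XXXYX   read X → write Y, move ←, go to s1
s1 | ___X[_]YXXXYX   read _ → write X, move ←, go to s2
s2 | ___[X]XYXXXYX   read X → write _, move ←, go to s0
s0 | __[_]_XYXXXYX   read _ → write Y, move ←, go to s2
s2 | _[_]Y_XYXXXYX   read _ → write X, move →, go to s1
s1 | _X[Y]_XYXXXYX   read Y → write X, move ←, go to s1
s1 | _[X]X_XYXXXYX   read X → write _, move →, go to s0
s0 | __[X]_XYXXXYX   read X → write Y, move ←, go to s1
s1 | _[_]Y_XYXXXYX   read _ → write X, move ←, go to s2
s2 | [_]XY_XYXXXYX   read _ → write X, move →, go to s1
s1 | X[X]Y_XYXXXYX   read X → write _, move →, go to s0
s0 | X_[Y]_XYXXXYX   read Y → write X, move →, go to s2
s2 | X_X[_]XYXXXYX   read _ → write X, move →, go to s1
s1 | X_XX[X]YXXXYX   read X → write _, move →, go to s0
s0 | X_XX_[Y]XXXYX   read Y → write X, move →, go to s2
s2 | X_XX_X[X]XXYX
After 21 steps: state s2, head at 1, tape X_XX_XXXXYX.

state s2, head at 1, tape X_XX_XXXXYX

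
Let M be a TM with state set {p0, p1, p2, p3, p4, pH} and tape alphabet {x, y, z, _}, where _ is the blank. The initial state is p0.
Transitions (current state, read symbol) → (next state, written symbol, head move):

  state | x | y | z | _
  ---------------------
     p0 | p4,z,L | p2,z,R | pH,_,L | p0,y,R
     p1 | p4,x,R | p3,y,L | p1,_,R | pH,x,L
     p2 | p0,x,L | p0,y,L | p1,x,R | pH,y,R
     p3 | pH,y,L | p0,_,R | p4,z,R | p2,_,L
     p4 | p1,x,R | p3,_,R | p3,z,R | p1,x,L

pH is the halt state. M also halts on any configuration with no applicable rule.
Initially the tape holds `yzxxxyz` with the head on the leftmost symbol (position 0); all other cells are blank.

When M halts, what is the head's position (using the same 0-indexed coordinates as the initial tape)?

p0 | [y]zxxxyz___   read y → write z, move R, go to p2
p2 | z[z]xxxyz___   read z → write x, move R, go to p1
p1 | zx[x]xxyz___   read x → write x, move R, go to p4
p4 | zxx[x]xyz___   read x → write x, move R, go to p1
p1 | zxxx[x]yz___   read x → write x, move R, go to p4
p4 | zxxxx[y]z___   read y → write _, move R, go to p3
p3 | zxxxx_[z]___   read z → write z, move R, go to p4
p4 | zxxxx_z[_]__   read _ → write x, move L, go to p1
p1 | zxxxx_[z]x__   read z → write _, move R, go to p1
p1 | zxxxx__[x]__   read x → write x, move R, go to p4
p4 | zxxxx__x[_]_   read _ → write x, move L, go to p1
p1 | zxxxx__[x]x_   read x → write x, move R, go to p4
p4 | zxxxx__x[x]_   read x → write x, move R, go to p1
p1 | zxxxx__xx[_]   read _ → write x, move L, go to pH
pH | zxxxx__x[x]x
At halt the head is at cell 8.

8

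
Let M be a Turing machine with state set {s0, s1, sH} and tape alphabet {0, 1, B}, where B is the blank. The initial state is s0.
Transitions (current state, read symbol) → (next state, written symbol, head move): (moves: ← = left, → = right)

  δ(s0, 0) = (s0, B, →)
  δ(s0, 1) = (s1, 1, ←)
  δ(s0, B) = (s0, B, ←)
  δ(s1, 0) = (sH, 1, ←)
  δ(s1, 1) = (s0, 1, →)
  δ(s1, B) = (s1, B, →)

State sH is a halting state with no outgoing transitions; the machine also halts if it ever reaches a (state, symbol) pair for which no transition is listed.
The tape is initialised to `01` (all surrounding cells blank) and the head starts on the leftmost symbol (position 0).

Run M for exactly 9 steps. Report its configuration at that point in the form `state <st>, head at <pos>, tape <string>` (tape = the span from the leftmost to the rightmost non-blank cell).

state=s0 head=0 tape=[0]1B   (s0,0)→(s0,B,→)
state=s0 head=1 tape=B[1]B   (s0,1)→(s1,1,←)
state=s1 head=0 tape=[B]1B   (s1,B)→(s1,B,→)
state=s1 head=1 tape=B[1]B   (s1,1)→(s0,1,→)
state=s0 head=2 tape=B1[B]   (s0,B)→(s0,B,←)
state=s0 head=1 tape=B[1]B   (s0,1)→(s1,1,←)
state=s1 head=0 tape=[B]1B   (s1,B)→(s1,B,→)
state=s1 head=1 tape=B[1]B   (s1,1)→(s0,1,→)
state=s0 head=2 tape=B1[B]   (s0,B)→(s0,B,←)
state=s0 head=1 tape=B[1]B
After 9 steps: state s0, head at 1, tape 1.

state s0, head at 1, tape 1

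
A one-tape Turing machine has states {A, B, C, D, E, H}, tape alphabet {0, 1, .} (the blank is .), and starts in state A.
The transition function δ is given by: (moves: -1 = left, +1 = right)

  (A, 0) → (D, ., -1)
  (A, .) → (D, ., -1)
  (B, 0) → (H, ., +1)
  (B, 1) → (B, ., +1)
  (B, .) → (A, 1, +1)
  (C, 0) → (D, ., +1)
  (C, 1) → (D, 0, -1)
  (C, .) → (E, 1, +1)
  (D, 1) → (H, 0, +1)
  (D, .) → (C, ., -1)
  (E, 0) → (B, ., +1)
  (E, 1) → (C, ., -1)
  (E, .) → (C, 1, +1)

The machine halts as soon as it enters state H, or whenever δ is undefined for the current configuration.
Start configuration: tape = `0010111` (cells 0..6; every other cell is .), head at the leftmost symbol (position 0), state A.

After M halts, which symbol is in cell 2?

A | ..[0]010111   read 0 → write ., move -1, go to D
D | .[.].010111   read . → write ., move -1, go to C
C | [.]..010111   read . → write 1, move +1, go to E
E | 1[.].010111   read . → write 1, move +1, go to C
C | 11[.]010111   read . → write 1, move +1, go to E
E | 111[0]10111   read 0 → write ., move +1, go to B
B | 111.[1]0111   read 1 → write ., move +1, go to B
B | 111..[0]111   read 0 → write ., move +1, go to H
H | 111...[1]11
Cell 2 holds . when M halts.

.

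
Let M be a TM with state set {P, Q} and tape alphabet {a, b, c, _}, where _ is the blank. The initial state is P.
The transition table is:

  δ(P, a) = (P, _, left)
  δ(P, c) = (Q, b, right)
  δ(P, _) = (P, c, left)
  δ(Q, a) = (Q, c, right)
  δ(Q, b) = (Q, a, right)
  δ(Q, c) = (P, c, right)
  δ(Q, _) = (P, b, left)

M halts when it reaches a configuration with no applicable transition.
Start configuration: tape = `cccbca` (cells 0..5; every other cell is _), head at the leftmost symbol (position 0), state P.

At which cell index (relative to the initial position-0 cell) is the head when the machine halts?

4

P | [c]ccbca   read c → write b, move right, go to Q
Q | b[c]cbca   read c → write c, move right, go to P
P | bc[c]bca   read c → write b, move right, go to Q
Q | bcb[b]ca   read b → write a, move right, go to Q
Q | bcba[c]a   read c → write c, move right, go to P
P | bcbac[a]   read a → write _, move left, go to P
P | bcba[c]_   read c → write b, move right, go to Q
Q | bcbab[_]   read _ → write b, move left, go to P
P | bcba[b]b
At halt the head is at cell 4.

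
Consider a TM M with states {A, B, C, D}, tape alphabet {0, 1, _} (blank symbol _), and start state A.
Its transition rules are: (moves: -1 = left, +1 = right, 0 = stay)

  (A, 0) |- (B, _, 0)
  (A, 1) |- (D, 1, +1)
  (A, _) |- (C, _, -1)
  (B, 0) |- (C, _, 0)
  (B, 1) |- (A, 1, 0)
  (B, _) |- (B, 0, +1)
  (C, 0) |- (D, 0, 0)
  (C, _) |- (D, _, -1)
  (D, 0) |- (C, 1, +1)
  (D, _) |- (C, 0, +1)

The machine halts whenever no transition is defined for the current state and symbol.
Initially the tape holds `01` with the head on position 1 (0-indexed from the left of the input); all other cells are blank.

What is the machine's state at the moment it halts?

A | 0[1]__   read 1 → write 1, move +1, go to D
D | 01[_]_   read _ → write 0, move +1, go to C
C | 010[_]   read _ → write _, move -1, go to D
D | 01[0]_   read 0 → write 1, move +1, go to C
C | 011[_]   read _ → write _, move -1, go to D
D | 01[1]_
No transition is defined for (D, 1); M halts in state D.

D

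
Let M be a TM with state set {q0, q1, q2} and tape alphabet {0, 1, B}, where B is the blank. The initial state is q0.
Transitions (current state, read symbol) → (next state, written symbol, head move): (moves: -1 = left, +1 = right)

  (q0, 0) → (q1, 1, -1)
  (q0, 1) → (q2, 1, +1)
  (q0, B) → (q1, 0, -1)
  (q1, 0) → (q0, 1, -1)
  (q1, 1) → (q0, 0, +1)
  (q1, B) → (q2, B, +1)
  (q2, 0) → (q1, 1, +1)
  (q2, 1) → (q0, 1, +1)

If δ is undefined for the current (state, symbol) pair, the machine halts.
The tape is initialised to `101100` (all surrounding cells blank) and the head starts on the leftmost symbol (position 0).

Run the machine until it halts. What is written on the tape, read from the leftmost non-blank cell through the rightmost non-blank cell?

state=q0 head=0 tape=[1]01100BB   (q0,1)→(q2,1,+1)
state=q2 head=1 tape=1[0]1100BB   (q2,0)→(q1,1,+1)
state=q1 head=2 tape=11[1]100BB   (q1,1)→(q0,0,+1)
state=q0 head=3 tape=110[1]00BB   (q0,1)→(q2,1,+1)
state=q2 head=4 tape=1101[0]0BB   (q2,0)→(q1,1,+1)
state=q1 head=5 tape=11011[0]BB   (q1,0)→(q0,1,-1)
state=q0 head=4 tape=1101[1]1BB   (q0,1)→(q2,1,+1)
state=q2 head=5 tape=11011[1]BB   (q2,1)→(q0,1,+1)
state=q0 head=6 tape=110111[B]B   (q0,B)→(q1,0,-1)
state=q1 head=5 tape=11011[1]0B   (q1,1)→(q0,0,+1)
state=q0 head=6 tape=110110[0]B   (q0,0)→(q1,1,-1)
state=q1 head=5 tape=11011[0]1B   (q1,0)→(q0,1,-1)
state=q0 head=4 tape=1101[1]11B   (q0,1)→(q2,1,+1)
state=q2 head=5 tape=11011[1]1B   (q2,1)→(q0,1,+1)
state=q0 head=6 tape=110111[1]B   (q0,1)→(q2,1,+1)
state=q2 head=7 tape=1101111[B]
The non-blank tape span at halt is 1101111.

1101111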